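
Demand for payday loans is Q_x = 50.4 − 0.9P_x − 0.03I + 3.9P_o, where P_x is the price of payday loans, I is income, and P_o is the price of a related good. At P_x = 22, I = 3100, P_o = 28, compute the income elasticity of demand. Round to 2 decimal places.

-1.99

First evaluate Q_x: 50.4 − 0.9(22) − 0.03(3100) + 3.9(28) = 50.4 − 19.8 − 93 + 109.2 = 46.8.
∂Q_x/∂I = −0.03, so E_I = -0.03·(3100/46.8) ≈ -1.99.
E_I < 0: inferior good.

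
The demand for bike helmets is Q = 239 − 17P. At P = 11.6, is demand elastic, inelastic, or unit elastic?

At P = 11.6, Q = 41.8.
dQ/dP = −17.
Point elasticity E = (dQ/dP)·(P/Q) = -17 × 11.6/41.8 ≈ -4.718.
|E| ≈ 4.718 > 1, so demand is elastic.

elastic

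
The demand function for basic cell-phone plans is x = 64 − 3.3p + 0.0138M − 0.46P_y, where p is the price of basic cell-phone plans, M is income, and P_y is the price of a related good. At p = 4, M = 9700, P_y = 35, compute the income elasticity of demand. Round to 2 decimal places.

0.79

Substituting, x = 64 − 3.3(4) + 0.0138(9700) − 0.46(35) = 64 − 13.2 + 133.86 − 16.1 = 168.56.
∂x/∂M = +0.0138, so E_I = 0.0138·(9700/168.56) ≈ 0.79.
E_I ∈ (0,1): normal good (necessity).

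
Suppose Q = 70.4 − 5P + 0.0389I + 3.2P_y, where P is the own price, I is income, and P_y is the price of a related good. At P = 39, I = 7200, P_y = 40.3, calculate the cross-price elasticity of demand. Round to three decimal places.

0.453

First evaluate Q: 70.4 − 5(39) + 0.0389(7200) + 3.2(40.3) = 70.4 − 195 + 280.08 + 128.96 = 284.44.
∂Q/∂P_y = +3.2, so E_xy = 3.2·(40.3/284.44) ≈ 0.453.
E_xy > 0: the goods are substitutes.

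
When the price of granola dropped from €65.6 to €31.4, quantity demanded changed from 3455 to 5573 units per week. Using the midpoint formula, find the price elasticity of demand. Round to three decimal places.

%Δq = (5573 − 3455)/[(3455 + 5573)/2] = 2118/4514 ≈ 0.4692.
%Δp = (31.4 − 65.6)/[(65.6 + 31.4)/2] = -34.2/48.5 ≈ -0.7052.
Arc elasticity E = %Δq/%Δp ≈ 0.4692/-0.7052 ≈ -0.665.
|E| < 1: demand is inelastic over this range.

-0.665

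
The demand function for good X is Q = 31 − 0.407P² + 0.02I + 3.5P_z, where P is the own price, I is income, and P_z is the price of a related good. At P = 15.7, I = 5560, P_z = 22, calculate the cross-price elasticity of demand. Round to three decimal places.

0.648

First evaluate Q: 31 − 0.407(15.7)² + 0.02(5560) + 3.5(22) = 31 − 100.3214 + 111.2 + 77 = 118.8786.
∂Q/∂P_z = +3.5, so E_xy = 3.5·(22/118.8786) ≈ 0.648.
E_xy > 0: the goods are substitutes.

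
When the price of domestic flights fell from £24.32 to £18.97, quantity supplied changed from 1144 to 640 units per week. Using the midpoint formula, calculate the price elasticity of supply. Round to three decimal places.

2.286

%Δq = (640 − 1144)/[(1144 + 640)/2] = -504/892 ≈ -0.5650.
%Δp = (18.97 − 24.32)/[(24.32 + 18.97)/2] = -5.35/21.645 ≈ -0.2472.
Arc elasticity E = %Δq/%Δp ≈ -0.5650/-0.2472 ≈ 2.286.
|E| > 1: supply is elastic over this range.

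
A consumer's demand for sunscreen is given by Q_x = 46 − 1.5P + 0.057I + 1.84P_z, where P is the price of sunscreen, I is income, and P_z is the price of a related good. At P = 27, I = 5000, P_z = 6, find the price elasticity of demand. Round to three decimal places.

Evaluating quantity at (P, I, P_z) gives Q_x = 46 − 1.5(27) + 0.057(5000) + 1.84(6) = 46 − 40.5 + 285 + 11.04 = 301.54.
∂Q_x/∂P = −1.5, so E_p = (−1.5)·(27/301.54) ≈ -0.134.
|E_p| < 1: demand is inelastic.

-0.134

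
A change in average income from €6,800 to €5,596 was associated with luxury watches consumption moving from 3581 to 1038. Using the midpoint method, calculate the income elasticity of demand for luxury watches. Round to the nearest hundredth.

%ΔQ = (1038 − 3581)/[(3581+1038)/2] = -2543/2309.5 ≈ -1.1011.
%ΔI = (5,596 − 6,800)/[(6,800+5,596)/2] = -1204/6198 ≈ -0.1943.
E_I = %ΔQ/%ΔI ≈ 5.67.
E_I > 1: normal good (luxury).

5.67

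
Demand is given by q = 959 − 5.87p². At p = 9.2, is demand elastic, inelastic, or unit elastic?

At p = 9.2, q = 462.1632.
dq/dp = −2·5.87·p = −108.008.
Point elasticity E = (dq/dp)·(p/q) = -108.008 × 9.2/462.1632 ≈ -2.150.
|E| ≈ 2.150 > 1, so demand is elastic.

elastic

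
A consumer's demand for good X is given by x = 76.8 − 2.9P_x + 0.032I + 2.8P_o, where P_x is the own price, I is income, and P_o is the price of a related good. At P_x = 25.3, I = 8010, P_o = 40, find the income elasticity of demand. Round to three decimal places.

0.689

x = 76.8 − 2.9(25.3) + 0.032(8010) + 2.8(40) = 76.8 − 73.37 + 256.32 + 112 = 371.75.
∂x/∂I = +0.032, so E_I = 0.032·(8010/371.75) ≈ 0.689.
E_I ∈ (0,1): normal good (necessity).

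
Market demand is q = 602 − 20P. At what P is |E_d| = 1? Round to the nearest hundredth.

15.05

For linear demand q = a − bP, E = −bP/(a − bP). |E| = 1 ⇒ bP = a − bP ⇒ P = a/(2b).
P = 602/(2·20) = 15.05.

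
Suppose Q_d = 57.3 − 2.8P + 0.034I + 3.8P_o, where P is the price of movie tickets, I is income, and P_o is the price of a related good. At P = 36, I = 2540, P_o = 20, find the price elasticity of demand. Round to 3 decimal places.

-0.848

First evaluate Q_d: 57.3 − 2.8(36) + 0.034(2540) + 3.8(20) = 57.3 − 100.8 + 86.36 + 76 = 118.86.
∂Q_d/∂P = −2.8, so E_p = (−2.8)·(36/118.86) ≈ -0.848.
|E_p| < 1: demand is inelastic.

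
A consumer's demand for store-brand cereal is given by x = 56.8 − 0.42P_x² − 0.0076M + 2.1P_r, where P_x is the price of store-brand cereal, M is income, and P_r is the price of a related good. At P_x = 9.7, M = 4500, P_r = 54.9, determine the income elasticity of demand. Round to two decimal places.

-0.35

First evaluate x: 56.8 − 0.42(9.7)² − 0.0076(4500) + 2.1(54.9) = 56.8 − 39.5178 − 34.2 + 115.29 = 98.3722.
∂x/∂M = −0.0076, so E_I = -0.0076·(4500/98.3722) ≈ -0.35.
E_I < 0: inferior good.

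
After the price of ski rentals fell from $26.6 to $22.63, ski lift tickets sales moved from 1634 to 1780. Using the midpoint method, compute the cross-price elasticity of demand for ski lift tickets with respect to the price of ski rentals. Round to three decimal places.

-0.530

%ΔQ_x = (1780 − 1634)/[(1634+1780)/2] = 146/1707 ≈ 0.0855.
%ΔP_y = (22.63 − 26.6)/[(26.6+22.63)/2] ≈ -0.1613.
E_xy = 0.0855/-0.1613 ≈ -0.530.
E_xy < 0, so ski lift tickets and ski rentals are complements.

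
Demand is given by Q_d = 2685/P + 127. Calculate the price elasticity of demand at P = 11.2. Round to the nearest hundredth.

-0.65

At P = 11.2, Q_d = 366.7321.
dQ_d/dP = −2685/P² = −21.4047.
Point elasticity E = (dQ_d/dP)·(P/Q_d) = -21.4047 × 11.2/366.7321 ≈ -0.65.
|E| < 1, so demand is inelastic at this price.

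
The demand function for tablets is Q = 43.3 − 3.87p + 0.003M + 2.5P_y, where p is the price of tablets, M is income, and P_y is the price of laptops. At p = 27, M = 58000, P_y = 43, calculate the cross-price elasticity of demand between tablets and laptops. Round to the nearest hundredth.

0.49

At the given point, Q = 43.3 − 3.87(27) + 0.003(58000) + 2.5(43) = 43.3 − 104.49 + 174 + 107.5 = 220.31.
∂Q/∂P_y = +2.5, so E_xy = 2.5·(43/220.31) ≈ 0.49.
E_xy > 0: the goods are substitutes.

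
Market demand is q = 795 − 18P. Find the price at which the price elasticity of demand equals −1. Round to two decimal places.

22.08

For linear demand q = a − bP, E = −bP/(a − bP). |E| = 1 ⇒ bP = a − bP ⇒ P = a/(2b).
P = 795/(2·18) ≈ 22.08.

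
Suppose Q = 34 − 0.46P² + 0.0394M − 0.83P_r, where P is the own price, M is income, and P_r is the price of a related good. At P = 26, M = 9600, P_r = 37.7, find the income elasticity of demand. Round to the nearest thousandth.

5.404

At the given point, Q = 34 − 0.46(26)² + 0.0394(9600) − 0.83(37.7) = 34 − 310.96 + 378.24 − 31.291 = 69.989.
∂Q/∂M = +0.0394, so E_I = 0.0394·(9600/69.989) ≈ 5.404.
E_I > 1: normal good (luxury).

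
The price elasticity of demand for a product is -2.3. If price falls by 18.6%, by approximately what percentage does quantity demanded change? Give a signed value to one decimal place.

42.8

%ΔQ ≈ E × %ΔP = (-2.3) × (-18.6%) ≈ 42.8%.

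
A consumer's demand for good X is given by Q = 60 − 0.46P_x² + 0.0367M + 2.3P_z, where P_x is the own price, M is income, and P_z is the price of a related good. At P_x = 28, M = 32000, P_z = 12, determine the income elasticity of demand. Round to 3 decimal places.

Substituting, Q = 60 − 0.46(28)² + 0.0367(32000) + 2.3(12) = 60 − 360.64 + 1174.4 + 27.6 = 901.36.
∂Q/∂M = +0.0367, so E_I = 0.0367·(32000/901.36) ≈ 1.303.
E_I > 1: normal good (luxury).

1.303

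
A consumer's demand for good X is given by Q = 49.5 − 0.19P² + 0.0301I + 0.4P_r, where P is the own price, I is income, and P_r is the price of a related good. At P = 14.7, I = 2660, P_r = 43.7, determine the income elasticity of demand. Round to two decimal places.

First evaluate Q: 49.5 − 0.19(14.7)² + 0.0301(2660) + 0.4(43.7) = 49.5 − 41.0571 + 80.066 + 17.48 = 105.9889.
∂Q/∂I = +0.0301, so E_I = 0.0301·(2660/105.9889) ≈ 0.76.
E_I ∈ (0,1): normal good (necessity).

0.76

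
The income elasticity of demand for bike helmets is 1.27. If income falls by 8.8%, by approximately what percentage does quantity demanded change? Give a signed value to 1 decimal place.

-11.2

%ΔQ ≈ E × %ΔI = (1.27) × (-8.8%) ≈ -11.2%.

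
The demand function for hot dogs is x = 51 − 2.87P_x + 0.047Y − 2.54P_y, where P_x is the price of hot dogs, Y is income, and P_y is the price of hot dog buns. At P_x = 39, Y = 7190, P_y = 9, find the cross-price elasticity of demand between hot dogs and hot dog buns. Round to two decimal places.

First evaluate x: 51 − 2.87(39) + 0.047(7190) − 2.54(9) = 51 − 111.93 + 337.93 − 22.86 = 254.14.
∂x/∂P_y = −2.54, so E_xy = -2.54·(9/254.14) ≈ -0.09.
E_xy < 0: the goods are complements.

-0.09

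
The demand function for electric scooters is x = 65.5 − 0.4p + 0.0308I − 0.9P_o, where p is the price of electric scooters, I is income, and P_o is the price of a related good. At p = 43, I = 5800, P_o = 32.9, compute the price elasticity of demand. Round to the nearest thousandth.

-0.087

At the given point, x = 65.5 − 0.4(43) + 0.0308(5800) − 0.9(32.9) = 65.5 − 17.2 + 178.64 − 29.61 = 197.33.
∂x/∂p = −0.4, so E_p = (−0.4)·(43/197.33) ≈ -0.087.
|E_p| < 1: demand is inelastic.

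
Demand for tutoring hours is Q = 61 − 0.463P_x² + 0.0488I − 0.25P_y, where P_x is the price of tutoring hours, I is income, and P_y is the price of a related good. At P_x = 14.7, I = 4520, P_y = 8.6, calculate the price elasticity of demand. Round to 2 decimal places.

-1.12

First evaluate Q: 61 − 0.463(14.7)² + 0.0488(4520) − 0.25(8.6) = 61 − 100.0497 + 220.576 − 2.15 = 179.3763.
∂Q/∂P_x = −2·0.463·P_x = -13.6122, so E_p = -13.6122·(14.7/179.3763) ≈ -1.12.
|E_p| > 1: demand is elastic.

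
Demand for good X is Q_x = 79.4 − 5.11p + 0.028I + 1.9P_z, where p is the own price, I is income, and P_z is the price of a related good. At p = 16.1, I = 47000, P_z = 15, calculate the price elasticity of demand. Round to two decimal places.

-0.06

Evaluating quantity at (p, I, P_z) gives Q_x = 79.4 − 5.11(16.1) + 0.028(47000) + 1.9(15) = 79.4 − 82.271 + 1316 + 28.5 = 1341.629.
∂Q_x/∂p = −5.11, so E_p = (−5.11)·(16.1/1341.629) ≈ -0.06.
|E_p| < 1: demand is inelastic.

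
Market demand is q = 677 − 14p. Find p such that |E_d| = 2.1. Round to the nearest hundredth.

32.76

Set −bp/(a − bp) = −2.1 ⇒ bp = 2.1(a − bp) ⇒ bp(1+2.1) = 2.1·a.
p = 2.1·677/(14·3.1) ≈ 32.76.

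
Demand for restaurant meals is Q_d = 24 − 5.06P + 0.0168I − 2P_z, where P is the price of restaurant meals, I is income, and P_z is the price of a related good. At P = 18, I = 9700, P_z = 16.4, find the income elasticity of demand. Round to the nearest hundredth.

2.58

At the given point, Q_d = 24 − 5.06(18) + 0.0168(9700) − 2(16.4) = 24 − 91.08 + 162.96 − 32.8 = 63.08.
∂Q_d/∂I = +0.0168, so E_I = 0.0168·(9700/63.08) ≈ 2.58.
E_I > 1: normal good (luxury).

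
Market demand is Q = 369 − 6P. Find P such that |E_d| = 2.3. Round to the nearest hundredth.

Set −bP/(a − bP) = −2.3 ⇒ bP = 2.3(a − bP) ⇒ bP(1+2.3) = 2.3·a.
P = 2.3·369/(6·3.3) ≈ 42.86.

42.86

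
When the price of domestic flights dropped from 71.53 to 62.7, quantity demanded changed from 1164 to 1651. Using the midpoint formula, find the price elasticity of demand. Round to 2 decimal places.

-2.63

%Δq = (1651 − 1164)/[(1164 + 1651)/2] = 487/1407.5 ≈ 0.3460.
%Δp = (62.7 − 71.53)/[(71.53 + 62.7)/2] = -8.83/67.115 ≈ -0.1316.
Arc elasticity E = %Δq/%Δp ≈ 0.3460/-0.1316 ≈ -2.63.
|E| > 1: demand is elastic over this range.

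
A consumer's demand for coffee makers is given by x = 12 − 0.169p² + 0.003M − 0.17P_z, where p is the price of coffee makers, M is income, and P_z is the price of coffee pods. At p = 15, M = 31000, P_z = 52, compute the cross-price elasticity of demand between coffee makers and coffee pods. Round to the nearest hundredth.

-0.15

Evaluating quantity at (p, M, P_z) gives x = 12 − 0.169(15)² + 0.003(31000) − 0.17(52) = 12 − 38.025 + 93 − 8.84 = 58.135.
∂x/∂P_z = −0.17, so E_xy = -0.17·(52/58.135) ≈ -0.15.
E_xy < 0: the goods are complements.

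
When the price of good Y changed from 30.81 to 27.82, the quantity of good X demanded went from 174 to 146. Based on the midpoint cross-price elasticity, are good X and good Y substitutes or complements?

substitutes

%ΔQ_x = (146 − 174)/[(174+146)/2] = -28/160 ≈ -0.1750.
%ΔP_y = (27.82 − 30.81)/[(30.81+27.82)/2] ≈ -0.1020.
E_xy = -0.1750/-0.1020 ≈ 1.716.
E_xy > 0, so the goods are substitutes.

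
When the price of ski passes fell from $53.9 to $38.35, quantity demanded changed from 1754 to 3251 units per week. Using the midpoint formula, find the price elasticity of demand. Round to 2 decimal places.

-1.77

%Δq = (3251 − 1754)/[(1754 + 3251)/2] = 1497/2502.5 ≈ 0.5982.
%Δp = (38.35 − 53.9)/[(53.9 + 38.35)/2] = -15.55/46.125 ≈ -0.3371.
Arc elasticity E = %Δq/%Δp ≈ 0.5982/-0.3371 ≈ -1.77.
|E| > 1: demand is elastic over this range.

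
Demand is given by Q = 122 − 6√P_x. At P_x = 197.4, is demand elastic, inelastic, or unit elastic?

At P_x = 197.4, Q = 37.7005.
dQ/dP_x = −6/(2√P_x) = −6/(2·14.0499).
Point elasticity E = (dQ/dP_x)·(P_x/Q) = -0.2135 × 197.4/37.7005 ≈ -1.118.
|E| ≈ 1.118 > 1, so demand is elastic.

elastic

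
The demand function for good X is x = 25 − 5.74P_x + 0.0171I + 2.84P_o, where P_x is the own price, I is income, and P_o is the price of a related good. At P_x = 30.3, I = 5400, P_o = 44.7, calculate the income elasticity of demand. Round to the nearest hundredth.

1.31

First evaluate x: 25 − 5.74(30.3) + 0.0171(5400) + 2.84(44.7) = 25 − 173.922 + 92.34 + 126.948 = 70.366.
∂x/∂I = +0.0171, so E_I = 0.0171·(5400/70.366) ≈ 1.31.
E_I > 1: normal good (luxury).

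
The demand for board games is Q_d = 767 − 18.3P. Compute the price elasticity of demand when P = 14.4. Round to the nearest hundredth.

-0.52

At P = 14.4, Q_d = 503.48.
dQ_d/dP = −18.3.
Point elasticity E = (dQ_d/dP)·(P/Q_d) = -18.3 × 14.4/503.48 ≈ -0.52.
|E| < 1, so demand is inelastic at this price.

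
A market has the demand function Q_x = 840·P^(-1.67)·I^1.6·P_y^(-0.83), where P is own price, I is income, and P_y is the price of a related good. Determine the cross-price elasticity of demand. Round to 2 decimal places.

-0.83

For a Cobb–Douglas (constant-elasticity) form Q_x = A·P_y^α·…, the elasticity with respect to P_y equals the exponent α at every point.
Here the exponent on P_y is -0.83, so the cross-price elasticity of demand is -0.83.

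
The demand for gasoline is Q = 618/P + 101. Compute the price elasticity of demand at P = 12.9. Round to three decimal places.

-0.322

At P = 12.9, Q = 148.907.
dQ/dP = −618/P² = −3.7137.
Point elasticity E = (dQ/dP)·(P/Q) = -3.7137 × 12.9/148.907 ≈ -0.322.
|E| < 1, so demand is inelastic at this price.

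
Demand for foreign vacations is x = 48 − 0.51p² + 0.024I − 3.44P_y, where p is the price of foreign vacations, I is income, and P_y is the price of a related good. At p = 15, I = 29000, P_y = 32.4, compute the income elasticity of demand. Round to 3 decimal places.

1.344

Evaluating quantity at (p, I, P_y) gives x = 48 − 0.51(15)² + 0.024(29000) − 3.44(32.4) = 48 − 114.75 + 696 − 111.456 = 517.794.
∂x/∂I = +0.024, so E_I = 0.024·(29000/517.794) ≈ 1.344.
E_I > 1: normal good (luxury).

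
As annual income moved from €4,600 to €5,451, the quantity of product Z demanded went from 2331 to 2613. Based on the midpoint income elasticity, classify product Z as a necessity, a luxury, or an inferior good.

%ΔQ = (2613 − 2331)/[(2331+2613)/2] = 282/2472 ≈ 0.1141.
%ΔI = (5,451 − 4,600)/[(4,600+5,451)/2] = 851/5025.5 ≈ 0.1693.
E_I = %ΔQ/%ΔI ≈ 0.674.
E_I ∈ (0,1): normal good (necessity).

necessity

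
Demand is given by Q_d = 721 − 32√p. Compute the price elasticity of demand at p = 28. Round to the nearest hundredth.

At p = 28, Q_d = 551.6719.
dQ_d/dp = −32/(2√p) = −32/(2·5.2915).
Point elasticity E = (dQ_d/dp)·(p/Q_d) = -3.0237 × 28/551.6719 ≈ -0.15.
|E| < 1, so demand is inelastic at this price.

-0.15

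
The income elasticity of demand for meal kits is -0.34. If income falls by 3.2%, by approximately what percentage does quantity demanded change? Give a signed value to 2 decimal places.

%ΔQ ≈ E × %ΔI = (-0.34) × (-3.2%) ≈ 1.09%.

1.09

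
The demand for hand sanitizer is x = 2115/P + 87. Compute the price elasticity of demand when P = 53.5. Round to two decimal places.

At P = 53.5, x = 126.5327.
dx/dP = −2115/P² = −0.7389.
Point elasticity E = (dx/dP)·(P/x) = -0.7389 × 53.5/126.5327 ≈ -0.31.
|E| < 1, so demand is inelastic at this price.

-0.31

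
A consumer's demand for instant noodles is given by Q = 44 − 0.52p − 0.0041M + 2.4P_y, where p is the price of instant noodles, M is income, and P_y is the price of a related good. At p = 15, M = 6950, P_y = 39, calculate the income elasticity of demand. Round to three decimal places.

-0.281

Evaluating quantity at (p, M, P_y) gives Q = 44 − 0.52(15) − 0.0041(6950) + 2.4(39) = 44 − 7.8 − 28.495 + 93.6 = 101.305.
∂Q/∂M = −0.0041, so E_I = -0.0041·(6950/101.305) ≈ -0.281.
E_I < 0: inferior good.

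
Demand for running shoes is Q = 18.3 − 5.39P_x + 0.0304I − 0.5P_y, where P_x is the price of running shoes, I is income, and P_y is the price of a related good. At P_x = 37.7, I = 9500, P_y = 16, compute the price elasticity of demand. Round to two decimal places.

-2.12

At the given point, Q = 18.3 − 5.39(37.7) + 0.0304(9500) − 0.5(16) = 18.3 − 203.203 + 288.8 − 8 = 95.897.
∂Q/∂P_x = −5.39, so E_p = (−5.39)·(37.7/95.897) ≈ -2.12.
|E_p| > 1: demand is elastic.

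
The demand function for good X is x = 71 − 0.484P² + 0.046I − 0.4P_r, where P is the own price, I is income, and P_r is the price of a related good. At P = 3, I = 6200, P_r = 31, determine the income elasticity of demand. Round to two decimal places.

Substituting, x = 71 − 0.484(3)² + 0.046(6200) − 0.4(31) = 71 − 4.356 + 285.2 − 12.4 = 339.444.
∂x/∂I = +0.046, so E_I = 0.046·(6200/339.444) ≈ 0.84.
E_I ∈ (0,1): normal good (necessity).

0.84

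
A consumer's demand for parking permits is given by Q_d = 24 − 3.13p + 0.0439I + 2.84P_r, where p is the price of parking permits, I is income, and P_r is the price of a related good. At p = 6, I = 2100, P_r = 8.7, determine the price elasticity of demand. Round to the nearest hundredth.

-0.15

Substituting, Q_d = 24 − 3.13(6) + 0.0439(2100) + 2.84(8.7) = 24 − 18.78 + 92.19 + 24.708 = 122.118.
∂Q_d/∂p = −3.13, so E_p = (−3.13)·(6/122.118) ≈ -0.15.
|E_p| < 1: demand is inelastic.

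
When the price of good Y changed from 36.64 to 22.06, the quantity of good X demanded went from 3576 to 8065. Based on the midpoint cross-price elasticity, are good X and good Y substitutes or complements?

%ΔQ_x = (8065 − 3576)/[(3576+8065)/2] = 4489/5820.5 ≈ 0.7712.
%ΔP_y = (22.06 − 36.64)/[(36.64+22.06)/2] ≈ -0.4968.
E_xy = 0.7712/-0.4968 ≈ -1.553.
E_xy < 0, so the goods are complements.

complements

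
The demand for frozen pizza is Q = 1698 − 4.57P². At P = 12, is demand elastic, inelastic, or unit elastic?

elastic

At P = 12, Q = 1039.92.
dQ/dP = −2·4.57·P = −109.68.
Point elasticity E = (dQ/dP)·(P/Q) = -109.68 × 12/1039.92 ≈ -1.266.
|E| ≈ 1.266 > 1, so demand is elastic.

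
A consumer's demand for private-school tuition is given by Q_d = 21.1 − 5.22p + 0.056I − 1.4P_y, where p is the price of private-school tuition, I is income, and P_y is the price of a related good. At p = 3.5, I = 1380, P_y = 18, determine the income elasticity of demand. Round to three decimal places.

1.407

At the given point, Q_d = 21.1 − 5.22(3.5) + 0.056(1380) − 1.4(18) = 21.1 − 18.27 + 77.28 − 25.2 = 54.91.
∂Q_d/∂I = +0.056, so E_I = 0.056·(1380/54.91) ≈ 1.407.
E_I > 1: normal good (luxury).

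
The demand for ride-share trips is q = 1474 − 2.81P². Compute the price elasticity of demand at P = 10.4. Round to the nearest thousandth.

-0.520

At P = 10.4, q = 1170.0704.
dq/dP = −2·2.81·P = −58.448.
Point elasticity E = (dq/dP)·(P/q) = -58.448 × 10.4/1170.0704 ≈ -0.520.
|E| < 1, so demand is inelastic at this price.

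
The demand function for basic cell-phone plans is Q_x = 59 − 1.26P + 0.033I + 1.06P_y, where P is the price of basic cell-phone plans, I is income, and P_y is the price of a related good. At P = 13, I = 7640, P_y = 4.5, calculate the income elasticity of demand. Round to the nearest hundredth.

At the given point, Q_x = 59 − 1.26(13) + 0.033(7640) + 1.06(4.5) = 59 − 16.38 + 252.12 + 4.77 = 299.51.
∂Q_x/∂I = +0.033, so E_I = 0.033·(7640/299.51) ≈ 0.84.
E_I ∈ (0,1): normal good (necessity).

0.84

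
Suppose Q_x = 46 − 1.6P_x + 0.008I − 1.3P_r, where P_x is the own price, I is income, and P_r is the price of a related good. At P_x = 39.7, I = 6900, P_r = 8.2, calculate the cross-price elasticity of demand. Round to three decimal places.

-0.395

At the given point, Q_x = 46 − 1.6(39.7) + 0.008(6900) − 1.3(8.2) = 46 − 63.52 + 55.2 − 10.66 = 27.02.
∂Q_x/∂P_r = −1.3, so E_xy = -1.3·(8.2/27.02) ≈ -0.395.
E_xy < 0: the goods are complements.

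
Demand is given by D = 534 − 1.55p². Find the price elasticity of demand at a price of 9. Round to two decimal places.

-0.61

At p = 9, D = 408.45.
dD/dp = −2·1.55·p = −27.9.
Point elasticity E = (dD/dp)·(p/D) = -27.9 × 9/408.45 ≈ -0.61.
|E| < 1, so demand is inelastic at this price.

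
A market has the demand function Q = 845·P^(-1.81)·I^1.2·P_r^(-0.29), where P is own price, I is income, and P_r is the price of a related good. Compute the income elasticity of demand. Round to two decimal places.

1.20

For a Cobb–Douglas (constant-elasticity) form Q = A·I^α·…, the elasticity with respect to I equals the exponent α at every point.
Here the exponent on I is 1.2, so the income elasticity of demand is 1.20.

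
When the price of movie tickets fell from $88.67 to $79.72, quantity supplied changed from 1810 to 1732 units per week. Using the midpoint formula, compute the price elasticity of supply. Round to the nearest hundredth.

%ΔQ = (1732 − 1810)/[(1810 + 1732)/2] = -78/1771 ≈ -0.0440.
%Δp = (79.72 − 88.67)/[(88.67 + 79.72)/2] = -8.95/84.195 ≈ -0.1063.
Arc elasticity E = %ΔQ/%Δp ≈ -0.0440/-0.1063 ≈ 0.41.
|E| < 1: supply is inelastic over this range.

0.41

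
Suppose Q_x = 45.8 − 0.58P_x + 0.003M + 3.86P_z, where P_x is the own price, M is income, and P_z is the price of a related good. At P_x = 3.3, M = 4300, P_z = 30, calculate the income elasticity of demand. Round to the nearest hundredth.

0.07

First evaluate Q_x: 45.8 − 0.58(3.3) + 0.003(4300) + 3.86(30) = 45.8 − 1.914 + 12.9 + 115.8 = 172.586.
∂Q_x/∂M = +0.003, so E_I = 0.003·(4300/172.586) ≈ 0.07.
E_I ∈ (0,1): normal good (necessity).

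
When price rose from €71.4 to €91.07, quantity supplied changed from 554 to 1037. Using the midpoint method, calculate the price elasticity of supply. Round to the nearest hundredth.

%Δq = (1037 − 554)/[(554 + 1037)/2] = 483/795.5 ≈ 0.6072.
%ΔP = (91.07 − 71.4)/[(71.4 + 91.07)/2] = 19.67/81.235 ≈ 0.2421.
Arc elasticity E = %Δq/%ΔP ≈ 0.6072/0.2421 ≈ 2.51.
|E| > 1: supply is elastic over this range.

2.51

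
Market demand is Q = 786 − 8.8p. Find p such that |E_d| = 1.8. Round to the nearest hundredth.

57.42

Set −bp/(a − bp) = −1.8 ⇒ bp = 1.8(a − bp) ⇒ bp(1+1.8) = 1.8·a.
p = 1.8·786/(8.8·2.8) ≈ 57.42.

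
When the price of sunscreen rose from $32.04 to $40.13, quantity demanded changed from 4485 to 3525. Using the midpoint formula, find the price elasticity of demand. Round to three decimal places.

-1.069

%ΔQ = (3525 − 4485)/[(4485 + 3525)/2] = -960/4005 ≈ -0.2397.
%Δp = (40.13 − 32.04)/[(32.04 + 40.13)/2] = 8.09/36.085 ≈ 0.2242.
Arc elasticity E = %ΔQ/%Δp ≈ -0.2397/0.2242 ≈ -1.069.
|E| > 1: demand is elastic over this range.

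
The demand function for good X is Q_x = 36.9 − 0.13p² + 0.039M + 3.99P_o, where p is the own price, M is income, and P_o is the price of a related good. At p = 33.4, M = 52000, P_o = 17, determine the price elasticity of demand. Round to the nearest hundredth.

Q_x = 36.9 − 0.13(33.4)² + 0.039(52000) + 3.99(17) = 36.9 − 145.0228 + 2028 + 67.83 = 1987.7072.
∂Q_x/∂p = −2·0.13·p = -8.684, so E_p = -8.684·(33.4/1987.7072) ≈ -0.15.
|E_p| < 1: demand is inelastic.

-0.15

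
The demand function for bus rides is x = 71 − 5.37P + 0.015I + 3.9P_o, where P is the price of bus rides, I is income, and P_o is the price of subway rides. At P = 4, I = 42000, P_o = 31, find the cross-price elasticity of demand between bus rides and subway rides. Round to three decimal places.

0.151

Evaluating quantity at (P, I, P_o) gives x = 71 − 5.37(4) + 0.015(42000) + 3.9(31) = 71 − 21.48 + 630 + 120.9 = 800.42.
∂x/∂P_o = +3.9, so E_xy = 3.9·(31/800.42) ≈ 0.151.
E_xy > 0: the goods are substitutes.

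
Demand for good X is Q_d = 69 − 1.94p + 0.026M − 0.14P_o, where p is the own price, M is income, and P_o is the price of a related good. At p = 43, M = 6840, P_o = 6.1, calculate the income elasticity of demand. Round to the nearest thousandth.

1.094

Substituting, Q_d = 69 − 1.94(43) + 0.026(6840) − 0.14(6.1) = 69 − 83.42 + 177.84 − 0.854 = 162.566.
∂Q_d/∂M = +0.026, so E_I = 0.026·(6840/162.566) ≈ 1.094.
E_I > 1: normal good (luxury).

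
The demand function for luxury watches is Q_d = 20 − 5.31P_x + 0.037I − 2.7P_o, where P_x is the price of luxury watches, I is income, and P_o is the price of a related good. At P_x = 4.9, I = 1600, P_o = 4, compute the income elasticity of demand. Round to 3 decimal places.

1.397

Q_d = 20 − 5.31(4.9) + 0.037(1600) − 2.7(4) = 20 − 26.019 + 59.2 − 10.8 = 42.381.
∂Q_d/∂I = +0.037, so E_I = 0.037·(1600/42.381) ≈ 1.397.
E_I > 1: normal good (luxury).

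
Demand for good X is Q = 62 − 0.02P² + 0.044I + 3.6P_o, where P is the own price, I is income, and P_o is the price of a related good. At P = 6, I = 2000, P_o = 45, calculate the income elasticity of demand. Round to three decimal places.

Evaluating quantity at (P, I, P_o) gives Q = 62 − 0.02(6)² + 0.044(2000) + 3.6(45) = 62 − 0.72 + 88 + 162 = 311.28.
∂Q/∂I = +0.044, so E_I = 0.044·(2000/311.28) ≈ 0.283.
E_I ∈ (0,1): normal good (necessity).

0.283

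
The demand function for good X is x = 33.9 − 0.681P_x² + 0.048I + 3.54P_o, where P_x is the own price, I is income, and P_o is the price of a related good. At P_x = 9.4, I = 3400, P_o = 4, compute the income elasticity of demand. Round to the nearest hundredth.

First evaluate x: 33.9 − 0.681(9.4)² + 0.048(3400) + 3.54(4) = 33.9 − 60.1732 + 163.2 + 14.16 = 151.0868.
∂x/∂I = +0.048, so E_I = 0.048·(3400/151.0868) ≈ 1.08.
E_I > 1: normal good (luxury).

1.08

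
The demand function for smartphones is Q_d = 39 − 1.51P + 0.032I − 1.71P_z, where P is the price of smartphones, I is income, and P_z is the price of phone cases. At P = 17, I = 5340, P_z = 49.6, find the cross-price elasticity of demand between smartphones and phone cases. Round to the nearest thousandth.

-0.853

Evaluating quantity at (P, I, P_z) gives Q_d = 39 − 1.51(17) + 0.032(5340) − 1.71(49.6) = 39 − 25.67 + 170.88 − 84.816 = 99.394.
∂Q_d/∂P_z = −1.71, so E_xy = -1.71·(49.6/99.394) ≈ -0.853.
E_xy < 0: the goods are complements.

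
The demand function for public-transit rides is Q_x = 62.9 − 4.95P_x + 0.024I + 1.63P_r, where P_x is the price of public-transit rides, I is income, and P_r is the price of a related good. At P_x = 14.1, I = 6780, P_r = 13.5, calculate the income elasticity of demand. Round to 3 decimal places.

0.915

At the given point, Q_x = 62.9 − 4.95(14.1) + 0.024(6780) + 1.63(13.5) = 62.9 − 69.795 + 162.72 + 22.005 = 177.83.
∂Q_x/∂I = +0.024, so E_I = 0.024·(6780/177.83) ≈ 0.915.
E_I ∈ (0,1): normal good (necessity).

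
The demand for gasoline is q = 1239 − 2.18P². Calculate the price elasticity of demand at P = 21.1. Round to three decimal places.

-7.231

At P = 21.1, q = 268.4422.
dq/dP = −2·2.18·P = −91.996.
Point elasticity E = (dq/dP)·(P/q) = -91.996 × 21.1/268.4422 ≈ -7.231.
|E| > 1, so demand is elastic at this price.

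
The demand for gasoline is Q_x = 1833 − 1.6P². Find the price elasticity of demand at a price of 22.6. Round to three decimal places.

-1.609

At P = 22.6, Q_x = 1015.784.
dQ_x/dP = −2·1.6·P = −72.32.
Point elasticity E = (dQ_x/dP)·(P/Q_x) = -72.32 × 22.6/1015.784 ≈ -1.609.
|E| > 1, so demand is elastic at this price.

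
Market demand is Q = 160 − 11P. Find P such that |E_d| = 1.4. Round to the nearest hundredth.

Set −bP/(a − bP) = −1.4 ⇒ bP = 1.4(a − bP) ⇒ bP(1+1.4) = 1.4·a.
P = 1.4·160/(11·2.4) ≈ 8.48.

8.48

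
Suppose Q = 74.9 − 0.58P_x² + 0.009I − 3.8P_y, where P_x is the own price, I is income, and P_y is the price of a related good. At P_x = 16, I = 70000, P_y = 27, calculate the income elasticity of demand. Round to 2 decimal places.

Substituting, Q = 74.9 − 0.58(16)² + 0.009(70000) − 3.8(27) = 74.9 − 148.48 + 630 − 102.6 = 453.82.
∂Q/∂I = +0.009, so E_I = 0.009·(70000/453.82) ≈ 1.39.
E_I > 1: normal good (luxury).

1.39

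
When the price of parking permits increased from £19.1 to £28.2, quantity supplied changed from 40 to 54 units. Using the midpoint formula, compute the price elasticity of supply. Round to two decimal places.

%Δq = (54 − 40)/[(40 + 54)/2] = 14/47 ≈ 0.2979.
%ΔP = (28.2 − 19.1)/[(19.1 + 28.2)/2] = 9.1/23.65 ≈ 0.3848.
Arc elasticity E = %Δq/%ΔP ≈ 0.2979/0.3848 ≈ 0.77.
|E| < 1: supply is inelastic over this range.

0.77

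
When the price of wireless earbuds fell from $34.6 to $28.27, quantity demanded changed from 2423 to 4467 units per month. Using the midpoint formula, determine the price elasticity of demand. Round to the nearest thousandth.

%ΔQ = (4467 − 2423)/[(2423 + 4467)/2] = 2044/3445 ≈ 0.5933.
%ΔP = (28.27 − 34.6)/[(34.6 + 28.27)/2] = -6.33/31.435 ≈ -0.2014.
Arc elasticity E = %ΔQ/%ΔP ≈ 0.5933/-0.2014 ≈ -2.946.
|E| > 1: demand is elastic over this range.

-2.946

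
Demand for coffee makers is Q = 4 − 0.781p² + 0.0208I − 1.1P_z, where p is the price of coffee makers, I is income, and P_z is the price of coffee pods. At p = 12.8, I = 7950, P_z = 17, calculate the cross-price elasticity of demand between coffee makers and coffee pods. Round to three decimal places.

-0.824

Evaluating quantity at (p, I, P_z) gives Q = 4 − 0.781(12.8)² + 0.0208(7950) − 1.1(17) = 4 − 127.959 + 165.36 − 18.7 = 22.701.
∂Q/∂P_z = −1.1, so E_xy = -1.1·(17/22.701) ≈ -0.824.
E_xy < 0: the goods are complements.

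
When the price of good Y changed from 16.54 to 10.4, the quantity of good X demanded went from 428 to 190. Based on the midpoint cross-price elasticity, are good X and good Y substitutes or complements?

substitutes

%ΔQ_x = (190 − 428)/[(428+190)/2] = -238/309 ≈ -0.7702.
%ΔP_y = (10.4 − 16.54)/[(16.54+10.4)/2] ≈ -0.4558.
E_xy = -0.7702/-0.4558 ≈ 1.690.
E_xy > 0, so the goods are substitutes.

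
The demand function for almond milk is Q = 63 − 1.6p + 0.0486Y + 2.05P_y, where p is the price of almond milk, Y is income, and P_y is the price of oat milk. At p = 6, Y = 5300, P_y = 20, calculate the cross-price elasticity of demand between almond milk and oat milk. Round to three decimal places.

Evaluating quantity at (p, Y, P_y) gives Q = 63 − 1.6(6) + 0.0486(5300) + 2.05(20) = 63 − 9.6 + 257.58 + 41 = 351.98.
∂Q/∂P_y = +2.05, so E_xy = 2.05·(20/351.98) ≈ 0.116.
E_xy > 0: the goods are substitutes.

0.116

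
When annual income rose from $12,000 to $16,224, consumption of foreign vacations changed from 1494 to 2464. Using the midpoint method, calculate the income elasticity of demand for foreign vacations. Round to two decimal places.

%ΔQ = (2464 − 1494)/[(1494+2464)/2] = 970/1979 ≈ 0.4901.
%ΔI = (16,224 − 12,000)/[(12,000+16,224)/2] = 4224/14112 ≈ 0.2993.
E_I = %ΔQ/%ΔI ≈ 1.64.
E_I > 1: normal good (luxury).

1.64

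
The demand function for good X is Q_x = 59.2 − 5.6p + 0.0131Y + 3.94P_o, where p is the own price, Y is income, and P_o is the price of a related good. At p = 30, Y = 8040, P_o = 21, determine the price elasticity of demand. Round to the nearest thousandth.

-2.119

Substituting, Q_x = 59.2 − 5.6(30) + 0.0131(8040) + 3.94(21) = 59.2 − 168 + 105.324 + 82.74 = 79.264.
∂Q_x/∂p = −5.6, so E_p = (−5.6)·(30/79.264) ≈ -2.119.
|E_p| > 1: demand is elastic.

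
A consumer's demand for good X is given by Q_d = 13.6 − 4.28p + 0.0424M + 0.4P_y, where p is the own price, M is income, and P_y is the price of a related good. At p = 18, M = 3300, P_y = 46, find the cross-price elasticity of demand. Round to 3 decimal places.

0.194

First evaluate Q_d: 13.6 − 4.28(18) + 0.0424(3300) + 0.4(46) = 13.6 − 77.04 + 139.92 + 18.4 = 94.88.
∂Q_d/∂P_y = +0.4, so E_xy = 0.4·(46/94.88) ≈ 0.194.
E_xy > 0: the goods are substitutes.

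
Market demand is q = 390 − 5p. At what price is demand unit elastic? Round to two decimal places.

For linear demand q = a − bp, E = −bp/(a − bp). |E| = 1 ⇒ bp = a − bp ⇒ p = a/(2b).
p = 390/(2·5) = 39.00.

39.00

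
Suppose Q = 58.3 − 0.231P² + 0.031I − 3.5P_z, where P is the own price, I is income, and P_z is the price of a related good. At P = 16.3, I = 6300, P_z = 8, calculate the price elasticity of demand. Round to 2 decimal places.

Evaluating quantity at (P, I, P_z) gives Q = 58.3 − 0.231(16.3)² + 0.031(6300) − 3.5(8) = 58.3 − 61.3744 + 195.3 − 28 = 164.2256.
∂Q/∂P = −2·0.231·P = -7.5306, so E_p = -7.5306·(16.3/164.2256) ≈ -0.75.
|E_p| < 1: demand is inelastic.

-0.75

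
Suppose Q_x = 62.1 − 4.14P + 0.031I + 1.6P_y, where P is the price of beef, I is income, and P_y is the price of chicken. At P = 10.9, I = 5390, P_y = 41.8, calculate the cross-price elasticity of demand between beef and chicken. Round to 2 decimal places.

Q_x = 62.1 − 4.14(10.9) + 0.031(5390) + 1.6(41.8) = 62.1 − 45.126 + 167.09 + 66.88 = 250.944.
∂Q_x/∂P_y = +1.6, so E_xy = 1.6·(41.8/250.944) ≈ 0.27.
E_xy > 0: the goods are substitutes.

0.27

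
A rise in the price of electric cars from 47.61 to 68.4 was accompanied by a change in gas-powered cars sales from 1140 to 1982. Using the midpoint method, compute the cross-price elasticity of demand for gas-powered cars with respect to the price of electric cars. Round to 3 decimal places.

%ΔQ_x = (1982 − 1140)/[(1140+1982)/2] = 842/1561 ≈ 0.5394.
%ΔP_y = (68.4 − 47.61)/[(47.61+68.4)/2] ≈ 0.3584.
E_xy = 0.5394/0.3584 ≈ 1.505.
E_xy > 0, so gas-powered cars and electric cars are substitutes.

1.505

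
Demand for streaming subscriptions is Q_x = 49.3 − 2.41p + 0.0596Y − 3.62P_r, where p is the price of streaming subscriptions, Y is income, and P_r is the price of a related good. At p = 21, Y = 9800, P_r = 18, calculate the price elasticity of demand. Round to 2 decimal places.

-0.10

Substituting, Q_x = 49.3 − 2.41(21) + 0.0596(9800) − 3.62(18) = 49.3 − 50.61 + 584.08 − 65.16 = 517.61.
∂Q_x/∂p = −2.41, so E_p = (−2.41)·(21/517.61) ≈ -0.10.
|E_p| < 1: demand is inelastic.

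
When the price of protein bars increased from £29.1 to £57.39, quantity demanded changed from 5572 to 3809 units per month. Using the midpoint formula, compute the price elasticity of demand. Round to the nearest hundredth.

%Δq = (3809 − 5572)/[(5572 + 3809)/2] = -1763/4690.5 ≈ -0.3759.
%Δp = (57.39 − 29.1)/[(29.1 + 57.39)/2] = 28.29/43.245 ≈ 0.6542.
Arc elasticity E = %Δq/%Δp ≈ -0.3759/0.6542 ≈ -0.57.
|E| < 1: demand is inelastic over this range.

-0.57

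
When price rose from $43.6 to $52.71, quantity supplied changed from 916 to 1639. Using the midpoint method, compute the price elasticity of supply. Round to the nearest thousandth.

%Δq = (1639 − 916)/[(916 + 1639)/2] = 723/1277.5 ≈ 0.5659.
%ΔP = (52.71 − 43.6)/[(43.6 + 52.71)/2] = 9.11/48.155 ≈ 0.1892.
Arc elasticity E = %Δq/%ΔP ≈ 0.5659/0.1892 ≈ 2.992.
|E| > 1: supply is elastic over this range.

2.992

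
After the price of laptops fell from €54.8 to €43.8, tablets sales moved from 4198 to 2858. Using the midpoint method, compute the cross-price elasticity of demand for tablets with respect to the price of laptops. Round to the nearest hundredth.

1.70

%ΔQ_x = (2858 − 4198)/[(4198+2858)/2] = -1340/3528 ≈ -0.3798.
%ΔP_y = (43.8 − 54.8)/[(54.8+43.8)/2] ≈ -0.2231.
E_xy = -0.3798/-0.2231 ≈ 1.70.
E_xy > 0, so tablets and laptops are substitutes.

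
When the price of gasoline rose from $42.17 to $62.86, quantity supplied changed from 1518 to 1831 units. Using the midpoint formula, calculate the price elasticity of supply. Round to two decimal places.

0.47

%ΔQ = (1831 − 1518)/[(1518 + 1831)/2] = 313/1674.5 ≈ 0.1869.
%Δp = (62.86 − 42.17)/[(42.17 + 62.86)/2] = 20.69/52.515 ≈ 0.3940.
Arc elasticity E = %ΔQ/%Δp ≈ 0.1869/0.3940 ≈ 0.47.
|E| < 1: supply is inelastic over this range.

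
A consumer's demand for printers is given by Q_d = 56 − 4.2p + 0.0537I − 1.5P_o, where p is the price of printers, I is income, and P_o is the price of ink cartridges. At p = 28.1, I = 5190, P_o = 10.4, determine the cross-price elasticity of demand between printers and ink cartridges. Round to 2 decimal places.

Evaluating quantity at (p, I, P_o) gives Q_d = 56 − 4.2(28.1) + 0.0537(5190) − 1.5(10.4) = 56 − 118.02 + 278.703 − 15.6 = 201.083.
∂Q_d/∂P_o = −1.5, so E_xy = -1.5·(10.4/201.083) ≈ -0.08.
E_xy < 0: the goods are complements.

-0.08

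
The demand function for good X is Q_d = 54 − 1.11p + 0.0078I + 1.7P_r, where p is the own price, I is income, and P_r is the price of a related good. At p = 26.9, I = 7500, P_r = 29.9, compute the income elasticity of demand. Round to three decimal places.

At the given point, Q_d = 54 − 1.11(26.9) + 0.0078(7500) + 1.7(29.9) = 54 − 29.859 + 58.5 + 50.83 = 133.471.
∂Q_d/∂I = +0.0078, so E_I = 0.0078·(7500/133.471) ≈ 0.438.
E_I ∈ (0,1): normal good (necessity).

0.438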